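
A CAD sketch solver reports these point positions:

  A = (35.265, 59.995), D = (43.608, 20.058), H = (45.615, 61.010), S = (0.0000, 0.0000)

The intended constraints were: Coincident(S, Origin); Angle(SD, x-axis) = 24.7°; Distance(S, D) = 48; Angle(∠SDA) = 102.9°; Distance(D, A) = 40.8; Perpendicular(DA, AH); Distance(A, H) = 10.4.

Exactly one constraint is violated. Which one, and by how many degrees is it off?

Perpendicular(DA, AH) — off by 6.20°.

S = (0.00, 0.00) ✓; SD at 24.70° ✓; |SD| = 48.00 ✓; ∠SDA = 102.9° ✓; |DA| = 40.80 ✓; ∠(DA, AH) = 96.20° ✗; |AH| = 10.40 ✓.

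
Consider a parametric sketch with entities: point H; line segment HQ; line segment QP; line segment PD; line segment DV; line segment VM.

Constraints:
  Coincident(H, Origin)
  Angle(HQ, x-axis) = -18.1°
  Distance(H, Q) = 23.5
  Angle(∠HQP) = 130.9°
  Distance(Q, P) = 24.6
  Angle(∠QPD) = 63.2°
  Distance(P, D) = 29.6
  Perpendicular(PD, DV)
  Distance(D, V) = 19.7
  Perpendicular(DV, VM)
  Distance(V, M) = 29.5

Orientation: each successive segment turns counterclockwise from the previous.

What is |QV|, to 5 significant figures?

18.646

H is at the origin; HQ runs at -18.1° with length 23.5, so Q = (22.337, -7.3009). ∠HQP = 130.9° gives QP at 31.000° from the x-axis; with |QP| = 24.6, P = (43.423, 5.3690). ∠QPD = 63.2° gives PD at 147.80° from the x-axis; with |PD| = 29.6, D = (18.376, 21.142). PD ⟂ DV, so DV runs at -122.20°; with |DV| = 19.7, V = (7.8785, 4.4722). Then |QV| = |V − Q| = 18.646.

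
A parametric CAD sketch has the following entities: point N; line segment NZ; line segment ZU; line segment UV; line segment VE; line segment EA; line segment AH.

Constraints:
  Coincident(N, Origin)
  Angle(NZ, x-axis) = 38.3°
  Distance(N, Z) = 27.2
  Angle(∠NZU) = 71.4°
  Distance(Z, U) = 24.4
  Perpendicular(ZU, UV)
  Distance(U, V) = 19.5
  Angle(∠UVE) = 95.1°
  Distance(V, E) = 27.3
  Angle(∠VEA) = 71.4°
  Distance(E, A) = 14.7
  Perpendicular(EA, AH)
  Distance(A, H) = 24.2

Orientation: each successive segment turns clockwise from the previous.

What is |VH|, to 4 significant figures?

6.222

N is at the origin; NZ runs at 38.3° with length 27.2, so Z = (21.35, 16.86). ∠NZU = 71.4° gives ZU at -70.30° from the x-axis; with |ZU| = 24.4, U = (29.57, -6.114). ZU ⟂ UV, so UV runs at -160.3°; with |UV| = 19.5, V = (11.21, -12.69). ∠UVE = 95.1° gives VE at 114.8° from the x-axis; with |VE| = 27.3, E = (-0.2387, 12.10). ∠VEA = 71.4° gives EA at 6.200° from the x-axis; with |EA| = 14.7, A = (14.38, 13.68). The perpendicularity gives AH at right angles to EA, so AH runs at -83.80°; with |AH| = 24.2, H = (16.99, -10.38). Then |VH| = |H − V| = 6.222.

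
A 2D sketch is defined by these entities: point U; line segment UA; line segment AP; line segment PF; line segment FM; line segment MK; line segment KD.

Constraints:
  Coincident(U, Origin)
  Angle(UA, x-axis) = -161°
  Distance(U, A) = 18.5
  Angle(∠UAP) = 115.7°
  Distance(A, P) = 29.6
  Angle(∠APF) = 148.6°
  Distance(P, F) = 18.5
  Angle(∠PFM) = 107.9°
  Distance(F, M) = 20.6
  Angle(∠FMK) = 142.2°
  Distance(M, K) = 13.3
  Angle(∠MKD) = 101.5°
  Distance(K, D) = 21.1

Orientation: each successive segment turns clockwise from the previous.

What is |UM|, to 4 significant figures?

50.31

∠APF = 148.6° gives PF at 103.3° from the x-axis; with |PF| = 18.5, F = (-42.57, 33.02). ∠PFM = 107.9° gives FM at 31.20° from the x-axis; with |FM| = 20.6, M = (-24.95, 43.69). Then |UM| = |M − U| = 50.31.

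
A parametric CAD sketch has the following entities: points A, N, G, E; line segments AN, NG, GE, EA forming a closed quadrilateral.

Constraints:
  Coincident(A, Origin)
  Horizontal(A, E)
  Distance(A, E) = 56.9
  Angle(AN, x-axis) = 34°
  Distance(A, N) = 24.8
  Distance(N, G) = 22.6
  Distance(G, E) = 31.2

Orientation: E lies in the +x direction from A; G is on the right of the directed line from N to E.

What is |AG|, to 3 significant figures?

27.8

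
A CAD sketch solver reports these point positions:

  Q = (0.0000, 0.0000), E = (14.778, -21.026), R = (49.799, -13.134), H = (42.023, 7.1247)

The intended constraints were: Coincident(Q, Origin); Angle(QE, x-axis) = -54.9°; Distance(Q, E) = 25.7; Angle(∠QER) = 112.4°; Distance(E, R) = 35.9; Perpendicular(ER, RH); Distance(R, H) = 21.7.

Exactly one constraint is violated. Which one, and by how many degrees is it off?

Perpendicular(ER, RH) — off by 8.30°.

Q = (0.00, 0.00) ✓; QE at -54.90° ✓; |QE| = 25.70 ✓; ∠QER = 112.4° ✓; |ER| = 35.90 ✓; ∠(ER, RH) = 98.30° ✗; |RH| = 21.70 ✓.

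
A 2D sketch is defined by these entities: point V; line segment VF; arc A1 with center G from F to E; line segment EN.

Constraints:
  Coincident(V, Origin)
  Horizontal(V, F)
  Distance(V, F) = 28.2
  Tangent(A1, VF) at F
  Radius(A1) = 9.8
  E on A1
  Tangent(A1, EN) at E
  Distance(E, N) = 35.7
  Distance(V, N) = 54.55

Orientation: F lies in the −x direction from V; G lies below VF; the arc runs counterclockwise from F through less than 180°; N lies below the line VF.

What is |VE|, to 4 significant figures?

39.64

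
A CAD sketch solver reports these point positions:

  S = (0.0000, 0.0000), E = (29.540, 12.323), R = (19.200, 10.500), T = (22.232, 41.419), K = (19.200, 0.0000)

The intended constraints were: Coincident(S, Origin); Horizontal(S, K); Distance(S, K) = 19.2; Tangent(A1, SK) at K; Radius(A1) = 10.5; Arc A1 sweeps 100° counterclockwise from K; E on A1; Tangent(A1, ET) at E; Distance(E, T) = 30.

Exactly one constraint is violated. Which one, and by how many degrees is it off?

Tangent(A1, ET) at E — off by 4.10°.

S = (0.00, 0.00) ✓; S.y = 0.00, K.y = 0.00 ✓; |SK| = 19.20 ✓; ∠(RK, KS) = 90.00° ✓; |RK| = 10.50 ✓; bearing(R→E) − bearing(R→K) = 100.0° ✓; |RE| = 10.50 ✓; ∠(RE, ET) = 85.90° ✗; |ET| = 30.00 ✓.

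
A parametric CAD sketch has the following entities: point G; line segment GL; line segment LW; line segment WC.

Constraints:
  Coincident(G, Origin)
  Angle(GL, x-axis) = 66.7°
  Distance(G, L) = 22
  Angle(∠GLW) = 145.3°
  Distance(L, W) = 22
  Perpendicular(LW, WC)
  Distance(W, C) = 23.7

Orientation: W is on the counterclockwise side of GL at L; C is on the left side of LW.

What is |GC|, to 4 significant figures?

41.62

G is at the origin; GL runs at 66.7° with length 22.0, so L = 22.0·(cos 66.7°, sin 66.7°) = (8.702, 20.21). ∠GLW = 145.3°, so LW runs at 66.7° + (180° − 145.3°) = 101.4° from the x-axis; with |LW| = 22.0, W = L + 22.0·(cos 101.4°, sin 101.4°) = (4.354, 41.77). LW is perpendicular to WC; with |WC| = 23.7 on the left of LW, C = W + 23.7·(-0.9803, -0.1977) = (-18.88, 37.09). Then |GC| = |C − G| = 41.62.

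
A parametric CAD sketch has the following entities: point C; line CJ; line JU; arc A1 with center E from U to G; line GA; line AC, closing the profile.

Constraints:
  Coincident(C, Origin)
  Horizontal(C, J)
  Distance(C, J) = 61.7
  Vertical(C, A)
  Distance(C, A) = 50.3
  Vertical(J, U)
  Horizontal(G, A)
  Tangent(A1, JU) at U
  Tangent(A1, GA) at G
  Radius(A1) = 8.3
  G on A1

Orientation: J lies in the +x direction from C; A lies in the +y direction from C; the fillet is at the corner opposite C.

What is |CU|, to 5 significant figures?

74.638

C is at the origin; C and J share the same y with |CJ| = 61.7 and J on the +x side, so J = (61.700, 0.0000). CA is vertical with |CA| = 50.3 and A on the +y side, so A = (0.0000, 50.300). The virtual corner opposite C is at (61.700, 50.300). Since A1 is tangent to JU there, EU ⟂ JU and tangency of A1 to GA means the radius EG is perpendicular to GA, with radius 8.3, so the center E sits 8.3 in from both sides at E = (53.400, 42.000). That places the tangent points at U = (61.700, 42.000) on JU and G = (53.400, 50.300) on GA. Then |CU| = |U − C| = 74.638.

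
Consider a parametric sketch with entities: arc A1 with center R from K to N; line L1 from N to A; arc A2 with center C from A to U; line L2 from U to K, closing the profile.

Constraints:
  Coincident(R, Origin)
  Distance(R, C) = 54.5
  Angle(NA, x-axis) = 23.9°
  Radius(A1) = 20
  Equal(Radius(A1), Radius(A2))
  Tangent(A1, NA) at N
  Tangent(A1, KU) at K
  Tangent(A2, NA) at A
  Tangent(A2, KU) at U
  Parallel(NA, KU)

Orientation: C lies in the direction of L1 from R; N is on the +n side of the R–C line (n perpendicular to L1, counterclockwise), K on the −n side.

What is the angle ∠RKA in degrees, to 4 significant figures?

53.72°

Tangency of A1 to both parallel lines with radius 20.0 puts N and K at R ± 20.0·n: N = (-8.103, 18.29), K = (8.103, -18.29). Equal radii place A and U the same way about C: A = C + 20.0·n = (41.72, 40.37), U = C − 20.0·n = (57.93, 3.795). Then cos ∠RKA = KR·KA / (|KR||KA|), giving 53.72°.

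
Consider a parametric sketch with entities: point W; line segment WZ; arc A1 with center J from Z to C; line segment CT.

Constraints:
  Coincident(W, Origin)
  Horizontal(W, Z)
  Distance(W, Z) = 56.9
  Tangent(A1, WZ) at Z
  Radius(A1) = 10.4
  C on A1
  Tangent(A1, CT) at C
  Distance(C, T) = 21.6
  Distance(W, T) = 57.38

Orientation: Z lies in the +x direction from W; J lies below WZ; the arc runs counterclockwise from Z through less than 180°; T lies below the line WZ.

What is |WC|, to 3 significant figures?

47.7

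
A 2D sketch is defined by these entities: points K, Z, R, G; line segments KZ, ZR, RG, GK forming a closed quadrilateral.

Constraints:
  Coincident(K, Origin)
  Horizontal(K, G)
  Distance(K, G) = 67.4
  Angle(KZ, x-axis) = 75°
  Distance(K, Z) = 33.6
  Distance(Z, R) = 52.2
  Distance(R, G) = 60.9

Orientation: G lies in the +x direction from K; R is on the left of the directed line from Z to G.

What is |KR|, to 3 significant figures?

79.8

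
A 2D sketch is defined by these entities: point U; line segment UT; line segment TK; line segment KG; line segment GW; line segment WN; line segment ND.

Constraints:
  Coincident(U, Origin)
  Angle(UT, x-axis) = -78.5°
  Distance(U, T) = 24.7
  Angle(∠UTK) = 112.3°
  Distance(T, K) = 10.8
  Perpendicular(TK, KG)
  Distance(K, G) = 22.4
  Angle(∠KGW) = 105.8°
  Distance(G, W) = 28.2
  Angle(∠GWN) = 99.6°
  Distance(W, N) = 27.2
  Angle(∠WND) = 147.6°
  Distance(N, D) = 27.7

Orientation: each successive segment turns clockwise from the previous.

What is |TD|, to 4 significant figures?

33.01

U is at the origin; UT runs at -78.5° with length 24.7, so T = (4.924, -24.20). ∠UTK = 112.3° gives TK at -146.2° from the x-axis; with |TK| = 10.8, K = (-4.050, -30.21). The perpendicularity gives KG at right angles to TK, so KG runs at 123.8°; with |KG| = 22.4, G = (-16.51, -11.60). ∠KGW = 105.8° gives GW at 49.60° from the x-axis; with |GW| = 28.2, W = (1.766, 9.877). ∠GWN = 99.6° gives WN at -30.80° from the x-axis; with |WN| = 27.2, N = (25.13, -4.050). ∠WND = 147.6° gives ND at -63.20° from the x-axis; with |ND| = 27.7, D = (37.62, -28.77). Then |TD| = |D − T| = 33.01.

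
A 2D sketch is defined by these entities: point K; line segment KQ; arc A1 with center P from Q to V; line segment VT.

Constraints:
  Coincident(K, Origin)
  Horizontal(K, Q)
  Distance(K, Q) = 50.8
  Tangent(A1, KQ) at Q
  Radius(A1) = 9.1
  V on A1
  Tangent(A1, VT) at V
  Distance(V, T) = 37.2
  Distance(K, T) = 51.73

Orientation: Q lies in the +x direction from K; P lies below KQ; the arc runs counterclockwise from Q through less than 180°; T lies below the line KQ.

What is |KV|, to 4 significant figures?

42.61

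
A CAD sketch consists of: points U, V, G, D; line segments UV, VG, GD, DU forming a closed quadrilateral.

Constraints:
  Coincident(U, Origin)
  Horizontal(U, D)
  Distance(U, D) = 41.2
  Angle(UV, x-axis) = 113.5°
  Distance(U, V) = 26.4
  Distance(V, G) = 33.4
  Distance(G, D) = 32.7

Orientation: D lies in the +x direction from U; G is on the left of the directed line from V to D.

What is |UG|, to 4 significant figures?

35.31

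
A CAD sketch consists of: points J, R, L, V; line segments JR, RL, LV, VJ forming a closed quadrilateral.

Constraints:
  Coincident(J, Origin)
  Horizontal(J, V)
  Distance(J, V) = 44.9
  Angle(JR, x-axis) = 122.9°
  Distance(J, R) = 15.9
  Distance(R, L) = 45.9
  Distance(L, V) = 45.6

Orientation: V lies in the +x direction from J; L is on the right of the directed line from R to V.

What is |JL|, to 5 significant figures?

30.336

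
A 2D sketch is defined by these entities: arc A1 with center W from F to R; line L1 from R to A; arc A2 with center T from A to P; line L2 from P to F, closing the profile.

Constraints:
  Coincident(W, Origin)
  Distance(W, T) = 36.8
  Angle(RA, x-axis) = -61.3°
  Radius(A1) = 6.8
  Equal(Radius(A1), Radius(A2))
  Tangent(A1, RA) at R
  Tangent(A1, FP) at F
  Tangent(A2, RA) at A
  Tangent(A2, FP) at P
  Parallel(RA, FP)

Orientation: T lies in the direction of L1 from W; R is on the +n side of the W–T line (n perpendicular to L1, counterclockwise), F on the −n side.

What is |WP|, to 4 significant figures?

37.42

The slot axis is L1's direction at -61.3°, so u = (cos -61.3°, sin -61.3°) = (0.4802, -0.8771) and n = (−sin -61.3°, cos -61.3°) = (0.8771, 0.4802). W is at the origin and T lies 36.8 along u from W, so T = 36.8·u = (17.67, -32.28). Tangency of A1 to both parallel lines with radius 6.8 puts R and F at W ± 6.8·n: R = (5.965, 3.266), F = (-5.965, -3.266). Equal radii place A and P the same way about T: A = T + 6.8·n = (23.64, -29.01), P = T − 6.8·n = (11.71, -35.54). Then |WP| = |P − W| = 37.42.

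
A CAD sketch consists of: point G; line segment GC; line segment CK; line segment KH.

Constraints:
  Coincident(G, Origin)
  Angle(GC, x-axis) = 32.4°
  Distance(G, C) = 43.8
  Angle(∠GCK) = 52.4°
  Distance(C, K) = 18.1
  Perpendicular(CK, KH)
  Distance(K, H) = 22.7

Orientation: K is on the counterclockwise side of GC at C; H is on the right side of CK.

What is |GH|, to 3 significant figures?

58.0

∠GCK = 52.4°, so CK runs at 32.4° + (180° − 52.4°) = 160° from the x-axis; with |CK| = 18.1, K = C + 18.1·(cos 160°, sin 160°) = (20.0, 29.7). CK ⟂ KH; with |KH| = 22.7 on the right of CK, H = K + 22.7·(0.342, 0.940) = (27.7, 51.0). Then |GH| = |H − G| = 58.0.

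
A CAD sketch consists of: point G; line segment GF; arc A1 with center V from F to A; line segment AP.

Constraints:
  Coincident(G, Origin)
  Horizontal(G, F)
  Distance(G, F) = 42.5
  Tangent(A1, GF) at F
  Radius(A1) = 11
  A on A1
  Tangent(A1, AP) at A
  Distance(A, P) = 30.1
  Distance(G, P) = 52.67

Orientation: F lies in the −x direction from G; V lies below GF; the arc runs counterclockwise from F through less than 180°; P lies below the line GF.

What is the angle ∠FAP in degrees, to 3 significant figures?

116°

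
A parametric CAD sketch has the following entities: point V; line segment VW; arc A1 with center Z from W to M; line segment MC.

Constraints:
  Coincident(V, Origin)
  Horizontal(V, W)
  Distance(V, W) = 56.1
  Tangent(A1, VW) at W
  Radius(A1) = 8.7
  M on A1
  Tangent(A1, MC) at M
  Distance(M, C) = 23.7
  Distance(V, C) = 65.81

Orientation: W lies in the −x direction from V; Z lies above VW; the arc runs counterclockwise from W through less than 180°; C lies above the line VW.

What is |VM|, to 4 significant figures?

49.39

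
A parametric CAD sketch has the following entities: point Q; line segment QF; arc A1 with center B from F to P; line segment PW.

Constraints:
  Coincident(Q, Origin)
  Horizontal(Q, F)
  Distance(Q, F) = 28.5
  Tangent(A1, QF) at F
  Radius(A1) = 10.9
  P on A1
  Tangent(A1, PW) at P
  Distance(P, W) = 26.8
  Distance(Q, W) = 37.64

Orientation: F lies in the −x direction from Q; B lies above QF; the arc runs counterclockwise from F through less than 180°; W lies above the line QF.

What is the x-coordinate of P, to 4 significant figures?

-17.77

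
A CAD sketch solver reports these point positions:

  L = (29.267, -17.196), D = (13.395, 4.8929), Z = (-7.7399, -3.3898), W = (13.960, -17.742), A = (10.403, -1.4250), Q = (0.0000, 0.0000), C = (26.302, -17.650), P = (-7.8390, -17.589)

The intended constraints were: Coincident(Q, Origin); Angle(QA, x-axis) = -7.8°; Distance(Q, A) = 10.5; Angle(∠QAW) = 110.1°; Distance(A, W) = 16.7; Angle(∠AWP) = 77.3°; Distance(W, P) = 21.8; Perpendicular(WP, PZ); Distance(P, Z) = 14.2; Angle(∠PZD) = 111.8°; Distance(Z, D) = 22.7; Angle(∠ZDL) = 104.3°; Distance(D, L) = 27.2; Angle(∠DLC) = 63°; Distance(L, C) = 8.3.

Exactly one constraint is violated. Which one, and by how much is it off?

Distance(L, C) = 8.3 — off by 5.30.

Q = (0.00, 0.00) ✓; QA at -7.800° ✓; |QA| = 10.50 ✓; ∠QAW = 110.1° ✓; |AW| = 16.70 ✓; ∠AWP = 77.30° ✓; |WP| = 21.80 ✓; ∠(WP, PZ) = 90.00° ✓; |PZ| = 14.20 ✓; ∠PZD = 111.8° ✓; |ZD| = 22.70 ✓; ∠ZDL = 104.3° ✓; |DL| = 27.20 ✓; ∠DLC = 63.01° ✓; |LC| = 3.000 ✗.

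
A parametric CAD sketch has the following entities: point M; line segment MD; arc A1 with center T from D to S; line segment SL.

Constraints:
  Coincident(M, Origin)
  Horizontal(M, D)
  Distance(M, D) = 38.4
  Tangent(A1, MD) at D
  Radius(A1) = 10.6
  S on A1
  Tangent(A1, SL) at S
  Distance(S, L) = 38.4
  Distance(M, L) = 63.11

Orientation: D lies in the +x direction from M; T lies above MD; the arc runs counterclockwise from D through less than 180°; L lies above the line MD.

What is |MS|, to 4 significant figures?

50.44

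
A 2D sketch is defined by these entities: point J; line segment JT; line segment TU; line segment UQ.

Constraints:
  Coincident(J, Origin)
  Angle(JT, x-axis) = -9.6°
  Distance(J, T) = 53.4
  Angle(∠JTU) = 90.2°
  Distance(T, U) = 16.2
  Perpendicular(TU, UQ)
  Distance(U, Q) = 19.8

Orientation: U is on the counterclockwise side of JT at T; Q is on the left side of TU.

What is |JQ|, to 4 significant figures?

37.38

J is at the origin; JT runs at -9.6° with length 53.4, so T = 53.4·(cos -9.6°, sin -9.6°) = (52.65, -8.905). ∠JTU = 90.2°, so TU runs at -9.6° + (180° − 90.2°) = 80.20° from the x-axis; with |TU| = 16.2, U = T + 16.2·(cos 80.20°, sin 80.20°) = (55.41, 7.058). The perpendicularity gives UQ at right angles to TU; with |UQ| = 19.8 on the left of TU, Q = U + 19.8·(-0.9854, 0.1702) = (35.90, 10.43). Then |JQ| = |Q − J| = 37.38.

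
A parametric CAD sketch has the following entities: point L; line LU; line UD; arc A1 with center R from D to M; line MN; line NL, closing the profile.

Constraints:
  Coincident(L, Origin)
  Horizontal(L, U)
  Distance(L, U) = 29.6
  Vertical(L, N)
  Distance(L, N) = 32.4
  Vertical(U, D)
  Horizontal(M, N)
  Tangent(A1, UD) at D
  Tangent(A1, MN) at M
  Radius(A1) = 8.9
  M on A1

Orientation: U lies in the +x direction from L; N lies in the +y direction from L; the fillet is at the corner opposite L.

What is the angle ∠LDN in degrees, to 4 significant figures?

55.18°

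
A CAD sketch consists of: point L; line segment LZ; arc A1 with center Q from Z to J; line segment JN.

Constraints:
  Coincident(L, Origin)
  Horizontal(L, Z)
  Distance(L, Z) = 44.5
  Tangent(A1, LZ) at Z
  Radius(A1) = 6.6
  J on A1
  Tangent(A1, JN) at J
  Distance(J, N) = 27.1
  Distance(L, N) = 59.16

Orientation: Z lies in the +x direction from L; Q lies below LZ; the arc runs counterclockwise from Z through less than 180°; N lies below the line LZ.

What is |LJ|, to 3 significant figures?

39.4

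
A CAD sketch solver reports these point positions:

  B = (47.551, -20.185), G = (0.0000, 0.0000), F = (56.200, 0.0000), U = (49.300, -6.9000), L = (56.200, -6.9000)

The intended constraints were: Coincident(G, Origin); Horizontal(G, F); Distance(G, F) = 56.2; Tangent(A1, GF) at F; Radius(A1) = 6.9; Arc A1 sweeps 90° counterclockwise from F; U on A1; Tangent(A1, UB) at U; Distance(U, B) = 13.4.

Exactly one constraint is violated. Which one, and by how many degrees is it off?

Tangent(A1, UB) at U — off by 7.50°.

G = (0.00, 0.00) ✓; G.y = 0.00, F.y = 0.00 ✓; |GF| = 56.20 ✓; ∠(LF, FG) = 90.00° ✓; |LF| = 6.900 ✓; bearing(L→U) − bearing(L→F) = 90.00° ✓; |LU| = 6.900 ✓; ∠(LU, UB) = 97.50° ✗; |UB| = 13.40 ✓.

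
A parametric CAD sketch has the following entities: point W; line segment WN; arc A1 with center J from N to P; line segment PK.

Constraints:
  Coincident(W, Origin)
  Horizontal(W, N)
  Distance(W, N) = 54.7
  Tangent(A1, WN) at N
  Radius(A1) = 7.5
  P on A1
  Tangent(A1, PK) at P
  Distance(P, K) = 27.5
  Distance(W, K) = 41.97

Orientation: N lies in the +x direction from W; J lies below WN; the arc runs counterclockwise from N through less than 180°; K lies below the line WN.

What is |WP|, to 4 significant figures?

48.62

Checks: |JP| = 7.500 ✓; ∠(JP, PK) = 90.00° ✓; |PK| = 27.50 ✓; |WK| = 41.97 ✓.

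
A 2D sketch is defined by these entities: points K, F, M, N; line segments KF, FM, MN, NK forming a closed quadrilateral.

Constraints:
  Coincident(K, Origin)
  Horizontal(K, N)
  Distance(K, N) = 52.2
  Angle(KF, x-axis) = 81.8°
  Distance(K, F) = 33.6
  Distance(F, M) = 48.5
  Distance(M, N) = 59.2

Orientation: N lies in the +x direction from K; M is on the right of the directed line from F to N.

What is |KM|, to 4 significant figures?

15.14

K is at the origin; K and N share the same y with |KN| = 52.2 and N in +x, so N = (52.2, 0). KF runs at 81.8° with |KF| = 33.6, so F = (4.792, 33.26). M is determined by |FM| = 48.5 and |MN| = 59.2 together: it lies at the intersection of circle(F, 48.5) and circle(N, 59.2). With |FN| = 57.91, the foot of the radical line on FN is 19.00 from F and the perpendicular offset is √(48.5² − 19.00²) = 44.62. Taking the right-of-FN solution: M = (-5.275, -14.19).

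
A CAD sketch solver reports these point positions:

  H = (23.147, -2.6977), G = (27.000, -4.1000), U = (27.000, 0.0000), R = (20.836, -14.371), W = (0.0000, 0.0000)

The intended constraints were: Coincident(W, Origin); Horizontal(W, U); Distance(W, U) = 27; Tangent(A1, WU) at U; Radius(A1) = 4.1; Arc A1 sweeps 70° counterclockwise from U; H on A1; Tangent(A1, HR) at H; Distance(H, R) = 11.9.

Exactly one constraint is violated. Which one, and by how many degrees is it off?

Tangent(A1, HR) at H — off by 8.80°.

W = (0.00, 0.00) ✓; W.y = 0.00, U.y = 0.00 ✓; |WU| = 27.00 ✓; ∠(GU, UW) = 90.00° ✓; |GU| = 4.100 ✓; bearing(G→H) − bearing(G→U) = 70.00° ✓; |GH| = 4.100 ✓; ∠(GH, HR) = 81.20° ✗; |HR| = 11.90 ✓.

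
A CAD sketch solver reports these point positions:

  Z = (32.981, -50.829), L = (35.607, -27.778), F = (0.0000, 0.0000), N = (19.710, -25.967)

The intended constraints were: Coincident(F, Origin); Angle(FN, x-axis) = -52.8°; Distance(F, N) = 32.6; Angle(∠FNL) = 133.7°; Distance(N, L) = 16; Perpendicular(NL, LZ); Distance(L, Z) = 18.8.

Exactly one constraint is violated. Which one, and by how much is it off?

Distance(L, Z) = 18.8 — off by 4.40.

F = (0.00, 0.00) ✓; FN at -52.80° ✓; |FN| = 32.60 ✓; ∠FNL = 133.7° ✓; |NL| = 16.00 ✓; ∠(NL, LZ) = 90.00° ✓; |LZ| = 23.20 ✗.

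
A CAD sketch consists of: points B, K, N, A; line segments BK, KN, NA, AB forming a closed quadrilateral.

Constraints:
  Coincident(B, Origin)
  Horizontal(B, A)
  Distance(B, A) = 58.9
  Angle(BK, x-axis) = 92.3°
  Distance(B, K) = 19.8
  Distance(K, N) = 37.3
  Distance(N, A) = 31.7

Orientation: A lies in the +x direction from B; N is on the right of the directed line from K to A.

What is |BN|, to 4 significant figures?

27.89

Checks: |KN| = 37.30 ✓; |NA| = 31.70 ✓.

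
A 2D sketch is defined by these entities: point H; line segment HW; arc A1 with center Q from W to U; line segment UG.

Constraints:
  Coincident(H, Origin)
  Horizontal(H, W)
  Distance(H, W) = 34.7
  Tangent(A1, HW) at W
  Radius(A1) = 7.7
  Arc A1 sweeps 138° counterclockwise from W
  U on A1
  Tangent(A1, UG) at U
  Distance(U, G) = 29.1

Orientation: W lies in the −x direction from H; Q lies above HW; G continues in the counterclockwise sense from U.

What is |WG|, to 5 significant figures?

36.788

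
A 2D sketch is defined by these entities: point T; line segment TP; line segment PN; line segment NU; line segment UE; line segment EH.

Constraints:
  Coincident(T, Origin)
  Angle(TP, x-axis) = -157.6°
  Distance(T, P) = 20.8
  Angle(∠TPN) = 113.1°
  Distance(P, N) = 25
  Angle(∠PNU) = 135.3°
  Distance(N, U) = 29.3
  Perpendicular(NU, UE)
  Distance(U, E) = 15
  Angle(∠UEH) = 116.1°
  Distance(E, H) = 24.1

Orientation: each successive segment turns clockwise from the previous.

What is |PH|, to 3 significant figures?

26.7

T is at the origin; TP runs at -157.6° with length 20.8, so P = (-19.2, -7.93). ∠TPN = 113.1° gives PN at 136° from the x-axis; with |PN| = 25.0, N = (-37.1, 9.60). ∠PNU = 135.3° gives NU at 90.8° from the x-axis; with |NU| = 29.3, U = (-37.5, 38.9). The perpendicularity gives UE at right angles to NU, so UE runs at 0.800°; with |UE| = 15.0, E = (-22.5, 39.1). ∠UEH = 116.1° gives EH at -63.1° from the x-axis; with |EH| = 24.1, H = (-11.6, 17.6). Then |PH| = |H − P| = 26.7.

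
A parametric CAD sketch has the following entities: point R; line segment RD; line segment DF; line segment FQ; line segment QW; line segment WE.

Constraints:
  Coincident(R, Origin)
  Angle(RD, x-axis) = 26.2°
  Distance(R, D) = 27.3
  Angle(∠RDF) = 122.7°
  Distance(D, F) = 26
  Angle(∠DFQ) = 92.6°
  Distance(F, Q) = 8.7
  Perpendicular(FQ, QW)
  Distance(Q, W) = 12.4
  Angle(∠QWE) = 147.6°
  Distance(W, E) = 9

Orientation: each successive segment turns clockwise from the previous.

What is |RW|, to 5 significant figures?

31.861

R is at the origin; RD runs at 26.2° with length 27.3, so D = (24.495, 12.053). ∠RDF = 122.7° gives DF at -31.100° from the x-axis; with |DF| = 26.0, F = (46.758, -1.3768). ∠DFQ = 92.6° gives FQ at -118.50° from the x-axis; with |FQ| = 8.7, Q = (42.607, -9.0225). The perpendicularity gives QW at right angles to FQ, so QW runs at 151.50°; with |QW| = 12.4, W = (31.709, -3.1057). Then |RW| = |W − R| = 31.861.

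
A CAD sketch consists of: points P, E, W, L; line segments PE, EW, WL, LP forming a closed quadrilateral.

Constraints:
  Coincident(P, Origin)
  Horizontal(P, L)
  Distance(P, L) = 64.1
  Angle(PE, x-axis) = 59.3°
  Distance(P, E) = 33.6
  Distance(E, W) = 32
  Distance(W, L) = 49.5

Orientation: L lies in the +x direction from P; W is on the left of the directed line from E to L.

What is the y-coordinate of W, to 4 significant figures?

45.47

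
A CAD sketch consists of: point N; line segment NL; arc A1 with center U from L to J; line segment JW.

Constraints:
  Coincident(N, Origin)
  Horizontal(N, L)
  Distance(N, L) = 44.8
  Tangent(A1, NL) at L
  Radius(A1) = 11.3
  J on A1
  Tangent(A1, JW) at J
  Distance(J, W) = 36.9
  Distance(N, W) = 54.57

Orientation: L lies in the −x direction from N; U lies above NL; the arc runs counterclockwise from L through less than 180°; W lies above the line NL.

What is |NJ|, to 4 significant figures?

35.00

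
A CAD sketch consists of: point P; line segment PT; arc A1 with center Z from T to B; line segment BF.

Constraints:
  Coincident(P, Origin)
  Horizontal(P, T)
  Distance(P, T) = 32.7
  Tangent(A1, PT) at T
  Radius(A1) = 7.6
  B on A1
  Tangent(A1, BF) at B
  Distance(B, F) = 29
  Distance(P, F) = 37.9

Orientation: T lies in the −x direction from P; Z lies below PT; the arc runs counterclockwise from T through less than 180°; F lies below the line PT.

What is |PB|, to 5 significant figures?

40.236

Checks: |ZB| = 7.600 ✓; ∠(ZB, BF) = 90.00° ✓; |BF| = 29.00 ✓; |PF| = 37.90 ✓.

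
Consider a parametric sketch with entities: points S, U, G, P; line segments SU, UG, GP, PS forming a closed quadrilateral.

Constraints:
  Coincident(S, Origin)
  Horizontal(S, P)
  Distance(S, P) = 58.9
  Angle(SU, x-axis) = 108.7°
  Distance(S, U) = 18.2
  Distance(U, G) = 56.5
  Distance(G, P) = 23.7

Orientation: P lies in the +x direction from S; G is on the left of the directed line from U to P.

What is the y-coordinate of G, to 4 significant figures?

22.14

Checks: |UG| = 56.50 ✓; |GP| = 23.70 ✓.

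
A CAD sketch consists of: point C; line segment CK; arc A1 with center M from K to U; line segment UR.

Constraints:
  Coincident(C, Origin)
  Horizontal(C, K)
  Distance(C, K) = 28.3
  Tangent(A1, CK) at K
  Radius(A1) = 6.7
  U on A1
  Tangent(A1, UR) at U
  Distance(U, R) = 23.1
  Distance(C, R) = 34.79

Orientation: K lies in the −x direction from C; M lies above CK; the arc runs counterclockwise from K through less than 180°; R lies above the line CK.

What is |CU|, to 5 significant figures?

22.454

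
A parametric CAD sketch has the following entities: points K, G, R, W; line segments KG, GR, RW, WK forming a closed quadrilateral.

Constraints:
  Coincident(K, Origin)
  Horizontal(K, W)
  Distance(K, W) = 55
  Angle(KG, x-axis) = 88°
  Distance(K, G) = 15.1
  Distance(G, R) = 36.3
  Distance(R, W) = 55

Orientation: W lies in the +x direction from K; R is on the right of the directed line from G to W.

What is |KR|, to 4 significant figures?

21.44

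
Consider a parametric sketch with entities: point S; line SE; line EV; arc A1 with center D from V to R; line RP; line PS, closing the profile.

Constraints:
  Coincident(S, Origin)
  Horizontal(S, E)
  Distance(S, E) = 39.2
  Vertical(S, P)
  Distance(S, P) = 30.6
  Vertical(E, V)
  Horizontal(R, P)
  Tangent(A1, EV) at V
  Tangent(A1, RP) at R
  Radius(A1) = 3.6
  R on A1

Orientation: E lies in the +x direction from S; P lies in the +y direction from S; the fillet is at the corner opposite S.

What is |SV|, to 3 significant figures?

47.6

S is at the origin; S and E share the same y with |SE| = 39.2 and E on the +x side, so E = (39.2, 0.00). S and P share the same x with |SP| = 30.6 and P on the +y side, so P = (0.00, 30.6). The virtual corner opposite S is at (39.2, 30.6). A1 meets EV tangentially, so DV is at right angles to EV and since A1 is tangent to RP there, DR ⟂ RP, with radius 3.6, so the center D sits 3.6 in from both sides at D = (35.6, 27.0). That places the tangent points at V = (39.2, 27.0) on EV and R = (35.6, 30.6) on RP. Then |SV| = |V − S| = 47.6.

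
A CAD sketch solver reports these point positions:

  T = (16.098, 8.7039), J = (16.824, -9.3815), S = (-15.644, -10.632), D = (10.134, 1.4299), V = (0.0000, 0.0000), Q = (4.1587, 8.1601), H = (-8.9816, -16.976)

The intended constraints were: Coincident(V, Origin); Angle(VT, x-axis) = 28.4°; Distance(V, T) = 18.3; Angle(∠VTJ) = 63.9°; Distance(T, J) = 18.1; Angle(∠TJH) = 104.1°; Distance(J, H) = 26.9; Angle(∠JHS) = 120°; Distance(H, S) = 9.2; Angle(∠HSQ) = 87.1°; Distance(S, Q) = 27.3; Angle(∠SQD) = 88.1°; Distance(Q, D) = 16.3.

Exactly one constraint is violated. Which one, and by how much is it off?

Distance(Q, D) = 16.3 — off by 7.30.

V = (0.00, 0.00) ✓; VT at 28.40° ✓; |VT| = 18.30 ✓; ∠VTJ = 63.90° ✓; |TJ| = 18.10 ✓; ∠TJH = 104.1° ✓; |JH| = 26.90 ✓; ∠JHS = 120.0° ✓; |HS| = 9.200 ✓; ∠HSQ = 87.10° ✓; |SQ| = 27.30 ✓; ∠SQD = 88.10° ✓; |QD| = 9.000 ✗.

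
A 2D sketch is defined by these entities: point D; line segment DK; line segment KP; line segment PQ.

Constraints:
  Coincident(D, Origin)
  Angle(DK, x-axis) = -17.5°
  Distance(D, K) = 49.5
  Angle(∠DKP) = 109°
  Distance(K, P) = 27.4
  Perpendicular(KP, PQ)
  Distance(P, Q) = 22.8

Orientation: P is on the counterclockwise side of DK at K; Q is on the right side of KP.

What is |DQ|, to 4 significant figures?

82.09

∠DKP = 109.0°, so KP runs at -17.5° + (180° − 109.0°) = 53.50° from the x-axis; with |KP| = 27.4, P = K + 27.4·(cos 53.50°, sin 53.50°) = (63.51, 7.141). KP ⟂ PQ; with |PQ| = 22.8 on the right of KP, Q = P + 22.8·(0.8039, -0.5948) = (81.84, -6.421). Then |DQ| = |Q − D| = 82.09.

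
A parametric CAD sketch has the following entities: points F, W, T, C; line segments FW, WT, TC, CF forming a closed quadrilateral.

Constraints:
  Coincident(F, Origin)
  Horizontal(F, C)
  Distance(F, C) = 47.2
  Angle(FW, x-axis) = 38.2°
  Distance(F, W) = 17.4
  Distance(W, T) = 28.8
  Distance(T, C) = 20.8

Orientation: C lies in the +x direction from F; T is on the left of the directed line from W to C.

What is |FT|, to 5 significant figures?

45.555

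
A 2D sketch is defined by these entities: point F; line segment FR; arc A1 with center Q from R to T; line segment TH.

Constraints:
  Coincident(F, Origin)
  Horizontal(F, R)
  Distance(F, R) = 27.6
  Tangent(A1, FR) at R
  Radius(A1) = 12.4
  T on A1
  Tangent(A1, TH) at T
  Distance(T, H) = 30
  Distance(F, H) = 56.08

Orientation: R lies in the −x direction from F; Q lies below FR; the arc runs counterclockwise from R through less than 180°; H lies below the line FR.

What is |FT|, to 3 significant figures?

42.4

Checks: F.y = 0.00, R.y = 0.00 ✓; ∠(QR, RF) = 90.00° ✓; |QT| = 12.40 ✓; ∠(QT, TH) = 90.00° ✓; |TH| = 30.00 ✓; |FH| = 56.08 ✓.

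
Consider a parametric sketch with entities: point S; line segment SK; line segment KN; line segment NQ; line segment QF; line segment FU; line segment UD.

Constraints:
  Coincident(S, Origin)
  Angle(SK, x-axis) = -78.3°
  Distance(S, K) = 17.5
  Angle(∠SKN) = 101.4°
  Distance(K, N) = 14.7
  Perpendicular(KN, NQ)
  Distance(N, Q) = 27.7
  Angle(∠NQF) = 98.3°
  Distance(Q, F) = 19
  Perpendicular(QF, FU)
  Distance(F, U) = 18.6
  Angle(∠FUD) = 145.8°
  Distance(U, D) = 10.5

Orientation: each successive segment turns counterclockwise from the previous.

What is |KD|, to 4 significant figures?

3.400

QF is perpendicular to FU, so FU runs at -98.00°; with |FU| = 18.6, U = (-3.300, -5.135). ∠FUD = 145.8° gives UD at -63.80° from the x-axis; with |UD| = 10.5, D = (1.336, -14.56). Then |KD| = |D − K| = 3.400.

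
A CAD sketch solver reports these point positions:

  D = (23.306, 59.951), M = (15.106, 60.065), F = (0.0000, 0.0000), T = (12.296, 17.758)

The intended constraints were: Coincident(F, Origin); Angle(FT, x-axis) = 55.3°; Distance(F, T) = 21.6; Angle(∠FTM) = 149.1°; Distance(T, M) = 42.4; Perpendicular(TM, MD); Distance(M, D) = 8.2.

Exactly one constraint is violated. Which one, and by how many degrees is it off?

Perpendicular(TM, MD) — off by 3.00°.

F = (0.00, 0.00) ✓; FT at 55.30° ✓; |FT| = 21.60 ✓; ∠FTM = 149.1° ✓; |TM| = 42.40 ✓; ∠(TM, MD) = 87.00° ✗; |MD| = 8.201 ✓.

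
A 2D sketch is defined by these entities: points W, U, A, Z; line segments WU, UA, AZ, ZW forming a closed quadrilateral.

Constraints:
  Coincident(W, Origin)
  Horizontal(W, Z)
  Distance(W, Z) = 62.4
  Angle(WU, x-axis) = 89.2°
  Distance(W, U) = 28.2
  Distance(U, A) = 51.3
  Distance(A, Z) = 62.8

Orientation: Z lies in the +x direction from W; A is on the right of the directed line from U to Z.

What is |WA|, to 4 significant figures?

23.32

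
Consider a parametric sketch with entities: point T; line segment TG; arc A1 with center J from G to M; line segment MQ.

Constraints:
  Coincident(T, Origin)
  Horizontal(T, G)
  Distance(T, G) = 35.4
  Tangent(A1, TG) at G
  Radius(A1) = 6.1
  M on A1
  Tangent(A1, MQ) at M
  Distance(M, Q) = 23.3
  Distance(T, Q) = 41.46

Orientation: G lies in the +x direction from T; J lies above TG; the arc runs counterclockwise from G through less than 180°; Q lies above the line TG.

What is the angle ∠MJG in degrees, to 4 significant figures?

119.5°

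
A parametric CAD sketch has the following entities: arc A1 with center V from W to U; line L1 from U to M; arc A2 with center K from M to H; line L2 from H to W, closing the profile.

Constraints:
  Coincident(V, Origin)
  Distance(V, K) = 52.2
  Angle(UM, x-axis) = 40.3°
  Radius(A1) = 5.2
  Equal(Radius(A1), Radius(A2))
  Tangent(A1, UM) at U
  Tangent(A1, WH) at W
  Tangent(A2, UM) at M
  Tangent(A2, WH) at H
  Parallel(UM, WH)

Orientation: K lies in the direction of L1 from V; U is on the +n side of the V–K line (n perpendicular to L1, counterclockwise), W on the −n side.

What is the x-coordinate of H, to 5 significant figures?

43.175

The slot axis is L1's direction at 40.3°, so u = (cos 40.3°, sin 40.3°) = (0.76267, 0.64679) and n = (−sin 40.3°, cos 40.3°) = (-0.64679, 0.76267). V is at the origin and K lies 52.2 along u from V, so K = 52.2·u = (39.811, 33.762). Tangency of A1 to both parallel lines with radius 5.2 puts U and W at V ± 5.2·n: U = (-3.3633, 3.9659), W = (3.3633, -3.9659). Equal radii place M and H the same way about K: M = K + 5.2·n = (36.448, 37.728), H = K − 5.2·n = (43.175, 29.797). So H.x = 43.175.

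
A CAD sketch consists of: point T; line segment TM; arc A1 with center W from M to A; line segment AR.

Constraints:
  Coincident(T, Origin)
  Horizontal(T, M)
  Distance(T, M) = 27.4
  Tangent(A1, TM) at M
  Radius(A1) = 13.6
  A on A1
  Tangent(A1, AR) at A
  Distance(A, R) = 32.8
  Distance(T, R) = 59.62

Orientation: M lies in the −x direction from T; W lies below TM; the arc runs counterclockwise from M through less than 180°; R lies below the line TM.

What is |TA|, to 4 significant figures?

43.82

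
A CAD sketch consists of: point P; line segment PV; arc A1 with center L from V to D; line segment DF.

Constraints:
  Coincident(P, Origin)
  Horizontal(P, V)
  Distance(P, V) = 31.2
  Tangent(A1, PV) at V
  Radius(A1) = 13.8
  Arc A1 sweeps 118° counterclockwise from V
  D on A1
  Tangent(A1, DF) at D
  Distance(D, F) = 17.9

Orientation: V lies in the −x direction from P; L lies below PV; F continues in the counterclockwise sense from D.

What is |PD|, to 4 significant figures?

47.89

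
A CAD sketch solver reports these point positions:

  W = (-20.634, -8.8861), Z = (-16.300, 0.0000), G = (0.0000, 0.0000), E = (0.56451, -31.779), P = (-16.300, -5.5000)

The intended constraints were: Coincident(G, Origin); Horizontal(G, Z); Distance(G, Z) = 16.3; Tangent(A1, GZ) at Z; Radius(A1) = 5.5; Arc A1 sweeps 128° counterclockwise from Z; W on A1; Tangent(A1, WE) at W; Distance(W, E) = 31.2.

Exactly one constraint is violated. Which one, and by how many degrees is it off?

Tangent(A1, WE) at W — off by 4.80°.

G = (0.00, 0.00) ✓; G.y = 0.00, Z.y = 0.00 ✓; |GZ| = 16.30 ✓; ∠(PZ, ZG) = 90.00° ✓; |PZ| = 5.500 ✓; bearing(P→W) − bearing(P→Z) = 128.0° ✓; |PW| = 5.500 ✓; ∠(PW, WE) = 85.20° ✗; |WE| = 31.20 ✓.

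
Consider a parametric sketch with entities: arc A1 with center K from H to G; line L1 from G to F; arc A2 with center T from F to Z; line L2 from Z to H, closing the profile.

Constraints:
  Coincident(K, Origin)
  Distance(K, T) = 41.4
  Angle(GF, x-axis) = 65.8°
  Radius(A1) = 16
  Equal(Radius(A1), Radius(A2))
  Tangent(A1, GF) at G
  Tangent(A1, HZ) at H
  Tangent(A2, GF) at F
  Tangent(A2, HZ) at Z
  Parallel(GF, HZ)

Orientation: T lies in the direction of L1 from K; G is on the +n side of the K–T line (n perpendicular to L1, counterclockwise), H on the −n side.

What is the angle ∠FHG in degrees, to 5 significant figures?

52.298°

Tangency of A1 to both parallel lines with radius 16.0 puts G and H at K ± 16.0·n: G = (-14.594, 6.5588), H = (14.594, -6.5588). Equal radii place F and Z the same way about T: F = T + 16.0·n = (2.3769, 44.321), Z = T − 16.0·n = (31.565, 31.203). Then cos ∠FHG = HF·HG / (|HF||HG|), giving 52.298°.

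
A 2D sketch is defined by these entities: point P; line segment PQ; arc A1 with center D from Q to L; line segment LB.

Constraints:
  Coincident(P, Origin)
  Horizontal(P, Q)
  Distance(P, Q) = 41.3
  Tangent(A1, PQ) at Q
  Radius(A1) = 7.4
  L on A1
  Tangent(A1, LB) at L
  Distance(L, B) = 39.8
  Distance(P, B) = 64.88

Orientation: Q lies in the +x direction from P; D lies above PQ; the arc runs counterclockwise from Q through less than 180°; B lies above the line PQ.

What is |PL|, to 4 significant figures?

49.35

Checks: |DL| = 7.400 ✓; ∠(DL, LB) = 90.00° ✓; |LB| = 39.80 ✓; |PB| = 64.88 ✓.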